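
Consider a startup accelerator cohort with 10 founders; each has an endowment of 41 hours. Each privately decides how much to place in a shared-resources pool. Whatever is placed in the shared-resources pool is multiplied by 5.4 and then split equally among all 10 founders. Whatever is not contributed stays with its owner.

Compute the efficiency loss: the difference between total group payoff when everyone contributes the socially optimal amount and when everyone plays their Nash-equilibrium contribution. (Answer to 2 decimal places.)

Each contributed unit returns 5.4/10 = 0.5400 to its contributor — below 1 — so contributing 0 is dominant for every player. At the Nash equilibrium everyone keeps their 41, and the group total is 10 × 41 = 410.
Each contributed unit returns 5.400 to the group as a whole (0.5400 to each of 10 players), which exceeds 1, so the social optimum is full contribution: group total = 5.400 × 410 = 2214.00.
Efficiency loss = 2214.00 − 410 = 1804.00.

1804.00 hours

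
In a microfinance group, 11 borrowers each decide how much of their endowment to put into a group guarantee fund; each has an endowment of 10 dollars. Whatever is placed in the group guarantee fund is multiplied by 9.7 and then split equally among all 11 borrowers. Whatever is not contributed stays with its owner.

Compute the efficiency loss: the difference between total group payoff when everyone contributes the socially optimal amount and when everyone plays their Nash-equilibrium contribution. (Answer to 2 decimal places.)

Each contributed unit returns 9.7/11 = 0.8818 to its contributor — below 1 — so contributing 0 is dominant for every player. At the Nash equilibrium everyone keeps their 10, and the group total is 11 × 10 = 110.
Each contributed unit returns 9.700 to the group as a whole (0.8818 to each of 11 players), which exceeds 1, so the social optimum is full contribution: group total = 9.700 × 110 = 1067.00.
Efficiency loss = 1067.00 − 110 = 957.00.

957.00 dollars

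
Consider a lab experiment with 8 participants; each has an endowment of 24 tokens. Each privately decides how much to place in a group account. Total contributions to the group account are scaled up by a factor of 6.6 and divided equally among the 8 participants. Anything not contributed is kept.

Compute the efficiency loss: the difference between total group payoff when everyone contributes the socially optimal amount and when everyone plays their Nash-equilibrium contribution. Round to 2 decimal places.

Each contributed unit returns 6.6/8 = 0.8250 to its contributor — below 1 — so contributing 0 is dominant for every player. At the Nash equilibrium everyone keeps their 24, and the group total is 8 × 24 = 192.
Each contributed unit returns 6.600 to the group as a whole (0.8250 to each of 8 players), which exceeds 1, so the social optimum is full contribution: group total = 6.600 × 192 = 1267.20.
Efficiency loss = 1267.20 − 192 = 1075.20.

1075.20 tokens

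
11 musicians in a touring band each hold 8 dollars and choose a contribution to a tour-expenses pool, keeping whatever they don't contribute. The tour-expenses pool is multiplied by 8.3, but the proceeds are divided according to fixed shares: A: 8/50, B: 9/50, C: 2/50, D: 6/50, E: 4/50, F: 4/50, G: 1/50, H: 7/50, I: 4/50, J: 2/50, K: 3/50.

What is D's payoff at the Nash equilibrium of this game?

For player j, contributing a unit is worthwhile iff 8.3 × (j's share) ≥ 1, i.e. iff j's share is at least 0.1205.
A, B and H are above the threshold, contributing 8 each; the remaining 8 contribute 0. Total contributed: 24.
D keeps 8 and receives 8.3 × 24 × 6/50 = 23.90 from the tour-expenses pool, for a payoff of 31.90.

31.90 dollars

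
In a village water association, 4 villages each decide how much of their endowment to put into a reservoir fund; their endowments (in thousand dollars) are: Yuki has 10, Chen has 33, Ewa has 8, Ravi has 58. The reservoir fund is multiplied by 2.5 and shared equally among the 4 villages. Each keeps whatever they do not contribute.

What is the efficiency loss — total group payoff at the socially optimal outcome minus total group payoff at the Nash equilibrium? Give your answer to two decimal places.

The private return per contributed unit is 2.5/4 = 0.6250 < 1 for every player regardless of endowment, so the Nash equilibrium is zero contribution and the group total is Σ E_j = 10 + 33 + 8 + 58 = 109.
Each contributed unit returns 2.500 to the group, so the social optimum is full contribution by everyone: group total = 2.500 × 109 = 272.50.
Efficiency loss = (2.500 − 1) × 109 = 163.50.

163.50 thousand dollars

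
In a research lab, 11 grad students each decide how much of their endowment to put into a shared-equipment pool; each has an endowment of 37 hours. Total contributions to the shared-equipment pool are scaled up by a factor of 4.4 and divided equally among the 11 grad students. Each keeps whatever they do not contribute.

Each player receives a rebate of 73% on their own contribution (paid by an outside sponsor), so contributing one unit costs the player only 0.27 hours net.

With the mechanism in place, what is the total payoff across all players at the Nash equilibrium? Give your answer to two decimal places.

2087.91 hours

Under the mechanism each unit contributed yields (4.4/11) / 0.27 = 1.4815 back to its contributor per unit of net cost, which exceeds 1, making full contribution the dominant choice for everyone.
At the Nash equilibrium everyone contributes 37. Group total payoff = 11 × (37 × 0.73 + 4.4 × 37) = 2087.91.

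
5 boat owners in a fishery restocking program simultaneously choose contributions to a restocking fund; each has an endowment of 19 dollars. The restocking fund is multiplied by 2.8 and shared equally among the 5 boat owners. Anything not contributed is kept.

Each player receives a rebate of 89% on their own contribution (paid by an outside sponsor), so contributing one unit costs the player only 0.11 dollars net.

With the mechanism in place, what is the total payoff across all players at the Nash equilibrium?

The effective private return per unit is now (2.8/5) / 0.11 = 5.0909 > 1, so every player's dominant strategy flips to full contribution.
So the Nash equilibrium is full contribution by all 5; the group earns 5 × (19 × 0.89 + 2.8 × 19) = 350.55.

350.55 dollars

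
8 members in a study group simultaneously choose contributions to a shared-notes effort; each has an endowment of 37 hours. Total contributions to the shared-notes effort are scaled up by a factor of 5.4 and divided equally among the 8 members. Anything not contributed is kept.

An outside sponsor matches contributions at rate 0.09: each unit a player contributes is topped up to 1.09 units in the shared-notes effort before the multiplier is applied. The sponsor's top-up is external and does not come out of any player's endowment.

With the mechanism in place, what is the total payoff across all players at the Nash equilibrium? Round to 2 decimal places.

Even with the mechanism, each unit contributed returns only 5.4 × 1.09 / 8 = 0.7358 per unit of net cost, so contributing nothing is still dominant.
At the Nash equilibrium no one contributes; group total payoff = 8 × 37 = 296.

296.00 hours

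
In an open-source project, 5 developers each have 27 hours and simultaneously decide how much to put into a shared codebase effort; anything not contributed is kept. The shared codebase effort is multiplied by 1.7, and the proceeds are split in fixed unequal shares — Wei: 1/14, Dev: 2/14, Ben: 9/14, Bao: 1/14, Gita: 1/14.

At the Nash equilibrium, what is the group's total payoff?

153.90 hours

Each unit j contributes comes back to j as 1.7 × (j's share), so j prefers to contribute only if that share exceeds 1/1.7 = 0.5882; otherwise keeping the unit dominates.
The only share above 0.5882 is Ben's 9/14, contributing 27; the remaining 4 contribute 0. Total contributed: 27.
The shared codebase effort pays out 1.7 × 27 = 45.90 in total (split across the unequal shares, but the aggregate is all that matters for the group sum).
The 4 free-riders keep 27 each, adding 108. Group total = 108 + 45.90 = 153.90.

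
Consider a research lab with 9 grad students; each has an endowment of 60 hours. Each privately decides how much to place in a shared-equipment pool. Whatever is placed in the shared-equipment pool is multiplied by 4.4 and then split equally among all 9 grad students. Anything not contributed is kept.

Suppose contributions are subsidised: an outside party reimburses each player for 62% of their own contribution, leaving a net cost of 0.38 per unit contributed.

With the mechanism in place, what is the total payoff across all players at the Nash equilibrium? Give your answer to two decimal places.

2710.80 hours

Under the mechanism each unit contributed yields (4.4/9) / 0.38 = 1.2865 back to its contributor per unit of net cost, which exceeds 1, making full contribution the dominant choice for everyone.
So the Nash equilibrium is full contribution by all 9; the group earns 9 × (60 × 0.62 + 4.4 × 60) = 2710.80.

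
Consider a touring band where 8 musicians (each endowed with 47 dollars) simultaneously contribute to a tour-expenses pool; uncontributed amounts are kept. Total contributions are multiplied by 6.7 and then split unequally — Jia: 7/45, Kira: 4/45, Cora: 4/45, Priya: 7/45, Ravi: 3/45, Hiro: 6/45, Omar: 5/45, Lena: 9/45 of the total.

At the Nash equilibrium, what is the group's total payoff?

For player j, contributing a unit is worthwhile iff 6.7 × (j's share) ≥ 1, i.e. iff j's share is at least 0.1493.
Jia, Priya and Lena clear that bar, contributing 47 each; the remaining 5 contribute 0. Total contributed: 141.
The tour-expenses pool pays out 6.7 × 141 = 944.70 in total (split across the unequal shares, but the aggregate is all that matters for the group sum).
The 5 free-riders keep 47 each, adding 235. Group total = 235 + 944.70 = 1179.70.

1179.70 dollars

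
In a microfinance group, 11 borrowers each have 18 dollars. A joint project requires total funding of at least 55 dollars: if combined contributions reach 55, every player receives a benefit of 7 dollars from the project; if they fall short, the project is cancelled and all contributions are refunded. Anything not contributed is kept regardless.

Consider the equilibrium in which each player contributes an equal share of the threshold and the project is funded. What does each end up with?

20 dollars

Equal share of the threshold: 55/11 = 5.
At this profile no one gains by cutting their contribution: any cut drops the total below 55, the project is cancelled, contributions are refunded, and the deviator ends with 18, which is less than 18 − 5 + 7 = 20. Contributing more than 5 just wastes the excess. So contributing exactly 5 is a best response.
Each player's payoff: 18 − 5 + 7 = 20.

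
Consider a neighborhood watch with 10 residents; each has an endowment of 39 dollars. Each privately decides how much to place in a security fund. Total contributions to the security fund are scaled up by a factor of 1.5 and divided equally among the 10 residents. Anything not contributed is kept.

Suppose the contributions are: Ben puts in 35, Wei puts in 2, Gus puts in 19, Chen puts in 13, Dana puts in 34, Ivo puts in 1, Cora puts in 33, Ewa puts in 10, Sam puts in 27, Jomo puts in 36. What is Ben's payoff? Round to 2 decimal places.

Total contributed: 35 + 2 + 19 + 13 + 34 + 1 + 33 + 10 + 27 + 36 = 210.
Each receives 1.5 × 210 / 10 = 31.50 from the security fund.
Ben keeps 39 − 35 = 4, so Ben's payoff is 4 + 31.50 = 35.50.

35.50 dollars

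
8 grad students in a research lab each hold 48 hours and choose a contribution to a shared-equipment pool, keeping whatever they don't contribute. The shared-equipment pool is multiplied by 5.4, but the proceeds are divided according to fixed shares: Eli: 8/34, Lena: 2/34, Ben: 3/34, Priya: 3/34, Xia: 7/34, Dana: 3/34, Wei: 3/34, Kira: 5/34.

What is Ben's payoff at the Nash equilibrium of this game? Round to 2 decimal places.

Player j's private return per contributed unit is 5.4 × (j's share). Contributing is weakly dominant for j when that share is at least 1/5.4 = 0.1852, and contributing 0 is dominant otherwise.
Eli and Xia are above the threshold, contributing 48 each; the remaining 6 contribute 0. Total contributed: 96.
Ben keeps 48 and receives 5.4 × 96 × 3/34 = 45.74 from the shared-equipment pool, for a payoff of 93.74.

93.74 hours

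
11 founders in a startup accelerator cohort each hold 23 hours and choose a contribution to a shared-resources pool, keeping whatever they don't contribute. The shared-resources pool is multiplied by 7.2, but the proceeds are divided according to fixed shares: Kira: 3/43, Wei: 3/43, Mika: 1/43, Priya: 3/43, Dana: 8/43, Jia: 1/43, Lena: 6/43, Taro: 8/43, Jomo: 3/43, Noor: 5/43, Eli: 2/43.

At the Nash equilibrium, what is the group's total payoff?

Each unit j contributes comes back to j as 7.2 × (j's share), so j prefers to contribute only if that share exceeds 1/7.2 = 0.1389; otherwise keeping the unit dominates.
The shares above 0.1389 belong to Dana, Lena and Taro, contributing 23 each; the remaining 8 contribute 0. Total contributed: 69.
The shared-resources pool pays out 7.2 × 69 = 496.80 in total (split across the unequal shares, but the aggregate is all that matters for the group sum).
The 8 free-riders keep 23 each, adding 184. Group total = 184 + 496.80 = 680.80.

680.80 hours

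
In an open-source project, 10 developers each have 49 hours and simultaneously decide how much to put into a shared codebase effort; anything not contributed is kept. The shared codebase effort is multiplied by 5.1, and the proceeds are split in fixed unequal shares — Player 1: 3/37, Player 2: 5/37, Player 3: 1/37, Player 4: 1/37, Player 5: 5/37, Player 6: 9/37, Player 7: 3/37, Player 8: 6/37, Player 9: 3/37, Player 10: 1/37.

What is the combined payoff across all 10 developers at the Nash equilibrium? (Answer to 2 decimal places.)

Each unit j contributes comes back to j as 5.1 × (j's share), so j prefers to contribute only if that share exceeds 1/5.1 = 0.1961; otherwise keeping the unit dominates.
The only share above 0.1961 is Player 6's 9/37, contributing 49; the remaining 9 contribute 0. Total contributed: 49.
The shared codebase effort pays out 5.1 × 49 = 249.90 in total (split across the unequal shares, but the aggregate is all that matters for the group sum).
The 9 free-riders keep 49 each, adding 441. Group total = 441 + 249.90 = 690.90.

690.90 hours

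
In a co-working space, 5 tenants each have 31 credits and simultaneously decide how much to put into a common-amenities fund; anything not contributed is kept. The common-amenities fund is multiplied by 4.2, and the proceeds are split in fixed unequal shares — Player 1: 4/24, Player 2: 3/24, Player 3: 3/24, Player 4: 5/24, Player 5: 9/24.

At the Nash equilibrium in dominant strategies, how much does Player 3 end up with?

47.28 credits

Each unit j contributes comes back to j as 4.2 × (j's share), so j prefers to contribute only if that share exceeds 1/4.2 = 0.2381; otherwise keeping the unit dominates.
Player 5 alone (share 9/24) is above the threshold, contributing 31; the remaining 4 contribute 0. Total contributed: 31.
Player 3 keeps 31 and receives 4.2 × 31 × 3/24 = 16.28 from the common-amenities fund, for a payoff of 47.28.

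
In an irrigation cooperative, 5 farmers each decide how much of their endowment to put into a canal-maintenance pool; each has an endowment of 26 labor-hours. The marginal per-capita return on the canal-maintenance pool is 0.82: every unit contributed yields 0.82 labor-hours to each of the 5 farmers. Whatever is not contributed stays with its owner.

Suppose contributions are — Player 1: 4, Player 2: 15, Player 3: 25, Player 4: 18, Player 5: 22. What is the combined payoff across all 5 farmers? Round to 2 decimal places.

390.40 labor-hours

Total contributed: 4 + 15 + 25 + 18 + 22 = 84; total kept: 5 × 26 − 84 = 46.
The canal-maintenance pool pays out 0.82 × 5 × 84 = 344.40 in aggregate.
Group total = 46 + 344.40 = 390.40.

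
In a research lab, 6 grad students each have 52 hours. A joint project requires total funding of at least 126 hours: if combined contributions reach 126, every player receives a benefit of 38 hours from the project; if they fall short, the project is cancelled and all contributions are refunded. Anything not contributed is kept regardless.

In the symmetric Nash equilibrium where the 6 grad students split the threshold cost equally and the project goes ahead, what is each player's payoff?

69 hours

Equal share of the threshold: 126/6 = 21.
At this profile no one gains by cutting their contribution: any cut drops the total below 126, the project is cancelled, contributions are refunded, and the deviator ends with 52, which is less than 52 − 21 + 38 = 69. Contributing more than 21 just wastes the excess. So contributing exactly 21 is a best response.
Each player's payoff: 52 − 21 + 38 = 69.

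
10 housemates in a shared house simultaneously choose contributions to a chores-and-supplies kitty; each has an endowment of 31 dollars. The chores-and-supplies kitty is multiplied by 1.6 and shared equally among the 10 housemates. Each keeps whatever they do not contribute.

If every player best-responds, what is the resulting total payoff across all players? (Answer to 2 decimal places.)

Each contributed unit returns 1.6/10 = 0.1600 to its contributor — below 1 — so contributing 0 is dominant for every player. At the Nash equilibrium everyone keeps their 31, and the group total is 10 × 31 = 310.

310.00 dollars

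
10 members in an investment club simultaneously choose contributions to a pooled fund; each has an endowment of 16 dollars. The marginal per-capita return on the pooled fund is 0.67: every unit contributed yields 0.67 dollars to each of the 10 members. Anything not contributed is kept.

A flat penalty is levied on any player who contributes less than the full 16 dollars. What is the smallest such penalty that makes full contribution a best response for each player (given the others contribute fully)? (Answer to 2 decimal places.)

Given the others contribute fully, the best deviation is to contribute 0 (any partial contribution still incurs the fine and gives up units whose private return 0.67 is below 1).
Deviating from 16 to 0 saves 16 dollars but forfeits the deviator's share of the drop in the pooled fund: 0.67 × 16 = 10.72.
So the deviation gain is 16 − 10.72 = 5.28, and the fine must be at least 5.28 dollars to wipe it out.

5.28 dollars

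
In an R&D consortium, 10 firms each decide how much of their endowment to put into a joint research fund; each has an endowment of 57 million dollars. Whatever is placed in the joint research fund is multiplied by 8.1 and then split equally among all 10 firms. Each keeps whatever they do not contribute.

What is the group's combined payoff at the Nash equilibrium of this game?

Each contributed unit returns 8.1/10 = 0.8100 to its contributor — below 1 — so contributing 0 is dominant for every player. At the Nash equilibrium everyone keeps their 57, and the group total is 10 × 57 = 570.

570.00 million dollars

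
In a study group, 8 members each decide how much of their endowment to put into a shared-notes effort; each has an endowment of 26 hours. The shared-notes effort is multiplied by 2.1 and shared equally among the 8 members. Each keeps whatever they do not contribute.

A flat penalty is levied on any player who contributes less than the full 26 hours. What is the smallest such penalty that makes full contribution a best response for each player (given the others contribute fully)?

Given the others contribute fully, the best deviation is to contribute 0 (any partial contribution still incurs the fine and gives up units whose private return 0.2625 is below 1).
Deviating from 26 to 0 saves 26 hours but forfeits the deviator's share of the drop in the shared-notes effort: 2.1/8 × 26 = 6.82.
So the deviation gain is 26 − 6.82 = 19.18, and the fine must be at least 19.18 hours to wipe it out.

19.18 hours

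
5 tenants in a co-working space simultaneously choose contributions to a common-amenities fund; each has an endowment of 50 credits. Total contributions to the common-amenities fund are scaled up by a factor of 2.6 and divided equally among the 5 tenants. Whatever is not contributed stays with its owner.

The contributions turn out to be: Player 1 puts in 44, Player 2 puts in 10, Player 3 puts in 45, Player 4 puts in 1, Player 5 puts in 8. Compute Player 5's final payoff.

98.16 credits

Total contributed: 44 + 10 + 45 + 1 + 8 = 108.
Each receives 2.6 × 108 / 5 = 56.16 from the common-amenities fund.
Player 5 keeps 50 − 8 = 42, so Player 5's payoff is 42 + 56.16 = 98.16.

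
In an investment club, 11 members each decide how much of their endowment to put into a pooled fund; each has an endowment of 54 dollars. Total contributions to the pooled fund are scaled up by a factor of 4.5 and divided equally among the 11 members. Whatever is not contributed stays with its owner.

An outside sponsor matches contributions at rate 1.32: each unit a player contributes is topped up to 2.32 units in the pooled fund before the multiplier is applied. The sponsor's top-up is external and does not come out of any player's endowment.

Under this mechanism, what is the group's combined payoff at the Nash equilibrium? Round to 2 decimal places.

The effective private return is 4.5 × 2.32 / 11 = 0.9491, which is still under 1, so the mechanism doesn't change anyone's dominant strategy: zero contribution.
At the Nash equilibrium no one contributes; group total payoff = 11 × 54 = 594.

594.00 dollars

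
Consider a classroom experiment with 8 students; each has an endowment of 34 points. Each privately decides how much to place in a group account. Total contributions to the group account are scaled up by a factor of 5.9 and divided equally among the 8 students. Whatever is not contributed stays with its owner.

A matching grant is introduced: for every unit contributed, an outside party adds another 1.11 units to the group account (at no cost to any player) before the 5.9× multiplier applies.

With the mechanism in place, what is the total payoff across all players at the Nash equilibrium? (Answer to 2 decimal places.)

With the mechanism, a contributed unit returns 5.9 × 2.11 / 8 = 1.5561 per unit of net cost to the contributor — now above 1 — so contributing fully is weakly dominant for every player.
So the Nash equilibrium is full contribution by all 8; the group earns 5.9 × 2.11 × 272 = 3386.13.

3386.13 points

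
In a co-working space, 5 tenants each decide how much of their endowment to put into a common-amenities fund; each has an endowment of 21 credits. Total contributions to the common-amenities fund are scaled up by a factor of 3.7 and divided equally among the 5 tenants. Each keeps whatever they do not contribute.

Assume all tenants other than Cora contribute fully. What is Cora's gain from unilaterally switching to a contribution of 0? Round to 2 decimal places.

5.46 credits

Switching from a contribution of 21 to 0 lets Cora keep an extra 21 credits, but lowers the common-amenities fund by 21, which costs Cora their own share of that drop: 3.7/5 × 21 = 15.54.
Net gain = 21 − 15.54 = 5.46. The private return per contributed unit (0.7400) is below 1, so free-riding is indeed the best response regardless of what the others do.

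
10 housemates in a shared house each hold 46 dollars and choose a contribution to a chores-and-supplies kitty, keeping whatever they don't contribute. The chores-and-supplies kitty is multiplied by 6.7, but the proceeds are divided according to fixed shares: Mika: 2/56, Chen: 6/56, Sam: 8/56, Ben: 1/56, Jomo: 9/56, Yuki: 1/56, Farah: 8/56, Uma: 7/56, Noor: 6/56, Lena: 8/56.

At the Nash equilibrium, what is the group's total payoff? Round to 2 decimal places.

For player j, contributing a unit is worthwhile iff 6.7 × (j's share) ≥ 1, i.e. iff j's share is at least 0.1493.
Jomo alone (share 9/56) is above the threshold, contributing 46; the remaining 9 contribute 0. Total contributed: 46.
The chores-and-supplies kitty pays out 6.7 × 46 = 308.20 in total (split across the unequal shares, but the aggregate is all that matters for the group sum).
The 9 free-riders keep 46 each, adding 414. Group total = 414 + 308.20 = 722.20.

722.20 dollars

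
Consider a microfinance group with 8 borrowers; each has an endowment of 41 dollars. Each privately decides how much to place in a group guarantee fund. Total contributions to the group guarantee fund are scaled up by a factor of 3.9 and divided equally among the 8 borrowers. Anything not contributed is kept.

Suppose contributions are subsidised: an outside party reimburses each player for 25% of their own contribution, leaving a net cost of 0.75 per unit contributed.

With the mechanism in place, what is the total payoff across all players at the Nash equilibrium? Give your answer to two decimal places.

328.00 dollars

With the mechanism, a contributed unit returns (3.9/8) / 0.75 = 0.6500 per unit of net cost — still below 1 — so contributing 0 remains dominant for every player.
Everyone keeps their endowment and the group total is 8 × 41 = 328.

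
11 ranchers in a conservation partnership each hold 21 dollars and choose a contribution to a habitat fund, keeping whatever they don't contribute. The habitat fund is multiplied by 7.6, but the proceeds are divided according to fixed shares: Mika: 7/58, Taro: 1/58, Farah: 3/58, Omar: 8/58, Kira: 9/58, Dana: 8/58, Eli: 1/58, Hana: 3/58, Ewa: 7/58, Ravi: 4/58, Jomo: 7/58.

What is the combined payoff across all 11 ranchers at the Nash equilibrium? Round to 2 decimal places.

646.80 dollars

Player j's private return per contributed unit is 7.6 × (j's share). Contributing is weakly dominant for j when that share is at least 1/7.6 = 0.1316, and contributing 0 is dominant otherwise.
Omar, Kira and Dana are above the threshold, contributing 21 each; the remaining 8 contribute 0. Total contributed: 63.
The habitat fund pays out 7.6 × 63 = 478.80 in total (split across the unequal shares, but the aggregate is all that matters for the group sum).
The 8 free-riders keep 21 each, adding 168. Group total = 168 + 478.80 = 646.80.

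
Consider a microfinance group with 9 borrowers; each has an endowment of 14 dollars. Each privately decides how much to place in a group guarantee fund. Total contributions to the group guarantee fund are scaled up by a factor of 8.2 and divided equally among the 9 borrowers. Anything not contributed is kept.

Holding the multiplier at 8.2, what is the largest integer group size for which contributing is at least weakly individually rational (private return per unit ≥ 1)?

8

Private return per unit is 8.2/(group size), which is ≥ 1 whenever the group size is ≤ 8.2.
The largest such integer is 8.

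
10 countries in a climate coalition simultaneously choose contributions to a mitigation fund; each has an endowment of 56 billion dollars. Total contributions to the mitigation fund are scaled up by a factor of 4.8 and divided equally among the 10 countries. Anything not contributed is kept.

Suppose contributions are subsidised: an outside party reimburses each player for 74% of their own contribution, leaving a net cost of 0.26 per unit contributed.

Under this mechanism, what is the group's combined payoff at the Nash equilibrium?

The effective private return per unit is now (4.8/10) / 0.26 = 1.8462 > 1, so every player's dominant strategy flips to full contribution.
At the Nash equilibrium everyone contributes 56. Group total payoff = 10 × (56 × 0.74 + 4.8 × 56) = 3102.40.

3102.40 billion dollars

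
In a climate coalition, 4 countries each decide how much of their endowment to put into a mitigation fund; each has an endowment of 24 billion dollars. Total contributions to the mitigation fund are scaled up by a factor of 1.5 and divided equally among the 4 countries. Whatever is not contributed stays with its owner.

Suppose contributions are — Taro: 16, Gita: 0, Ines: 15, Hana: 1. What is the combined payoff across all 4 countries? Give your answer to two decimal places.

112.00 billion dollars

Total contributed: 16 + 0 + 15 + 1 = 32; total kept: 4 × 24 − 32 = 64.
The mitigation fund pays out 1.5 × 32 = 48.00 in aggregate.
Group total = 64 + 48.00 = 112.00.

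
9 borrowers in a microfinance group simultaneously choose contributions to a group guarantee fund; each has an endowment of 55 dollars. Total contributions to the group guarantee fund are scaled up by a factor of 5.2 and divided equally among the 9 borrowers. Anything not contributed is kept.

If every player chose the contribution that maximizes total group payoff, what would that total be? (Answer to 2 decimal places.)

Each contributed unit returns 5.200 to the group as a whole (0.5778 to each of 9 players), which exceeds 1, so the social optimum is full contribution: group total = 5.200 × 495 = 2574.00.

2574.00 dollars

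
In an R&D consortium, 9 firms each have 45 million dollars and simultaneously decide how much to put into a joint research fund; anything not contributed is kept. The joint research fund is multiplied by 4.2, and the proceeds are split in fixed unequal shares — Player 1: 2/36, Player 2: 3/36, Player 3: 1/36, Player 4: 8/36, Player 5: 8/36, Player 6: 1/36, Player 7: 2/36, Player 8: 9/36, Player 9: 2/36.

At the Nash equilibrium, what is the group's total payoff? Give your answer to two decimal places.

549.00 million dollars

For player j, contributing a unit is worthwhile iff 4.2 × (j's share) ≥ 1, i.e. iff j's share is at least 0.2381.
Player 8 alone (share 9/36) is above the threshold, contributing 45; the remaining 8 contribute 0. Total contributed: 45.
The joint research fund pays out 4.2 × 45 = 189.00 in total (split across the unequal shares, but the aggregate is all that matters for the group sum).
The 8 free-riders keep 45 each, adding 360. Group total = 360 + 189.00 = 549.00.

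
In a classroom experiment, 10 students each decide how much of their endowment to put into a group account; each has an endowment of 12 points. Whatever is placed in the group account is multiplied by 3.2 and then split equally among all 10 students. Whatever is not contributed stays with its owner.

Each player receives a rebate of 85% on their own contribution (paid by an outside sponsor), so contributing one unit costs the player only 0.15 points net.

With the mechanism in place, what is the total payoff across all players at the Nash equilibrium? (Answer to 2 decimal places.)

486.00 points

With the mechanism, a contributed unit returns (3.2/10) / 0.15 = 2.1333 per unit of net cost to the contributor — now above 1 — so contributing fully is weakly dominant for every player.
At the Nash equilibrium everyone contributes 12. Group total payoff = 10 × (12 × 0.85 + 3.2 × 12) = 486.00.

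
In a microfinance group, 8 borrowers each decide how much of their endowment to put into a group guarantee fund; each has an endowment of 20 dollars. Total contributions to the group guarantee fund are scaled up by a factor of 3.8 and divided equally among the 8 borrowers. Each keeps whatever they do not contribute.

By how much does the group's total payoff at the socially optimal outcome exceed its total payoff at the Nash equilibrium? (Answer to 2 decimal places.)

Each contributed unit returns 3.8/8 = 0.4750 to its contributor — below 1 — so contributing 0 is dominant for every player. At the Nash equilibrium everyone keeps their 20, and the group total is 8 × 20 = 160.
Each contributed unit returns 3.800 to the group as a whole (0.4750 to each of 8 players), which exceeds 1, so the social optimum is full contribution: group total = 3.800 × 160 = 608.00.
Efficiency loss = 608.00 − 160 = 448.00.

448.00 dollars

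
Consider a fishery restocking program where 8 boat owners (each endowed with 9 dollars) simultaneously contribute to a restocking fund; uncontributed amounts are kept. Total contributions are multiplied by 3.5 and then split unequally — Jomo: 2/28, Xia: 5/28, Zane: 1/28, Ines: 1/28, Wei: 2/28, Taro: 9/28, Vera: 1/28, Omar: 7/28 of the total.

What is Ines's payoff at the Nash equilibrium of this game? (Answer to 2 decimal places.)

10.13 dollars

A player with share s gets back 3.5·s per unit contributed, so full contribution is dominant for anyone with s > 1/3.5 = 0.2857 and zero contribution is dominant for anyone below.
Taro alone (share 9/28) is above the threshold, contributing 9; the remaining 7 contribute 0. Total contributed: 9.
Ines keeps 9 and receives 3.5 × 9 × 1/28 = 1.13 from the restocking fund, for a payoff of 10.13.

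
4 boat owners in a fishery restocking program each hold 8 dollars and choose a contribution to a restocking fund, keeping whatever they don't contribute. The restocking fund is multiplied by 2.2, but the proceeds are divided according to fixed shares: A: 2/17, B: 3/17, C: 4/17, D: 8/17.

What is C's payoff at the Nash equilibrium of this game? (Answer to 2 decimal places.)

12.14 dollars

Each unit j contributes comes back to j as 2.2 × (j's share), so j prefers to contribute only if that share exceeds 1/2.2 = 0.4545; otherwise keeping the unit dominates.
D alone (share 8/17) is above the threshold, contributing 8; the remaining 3 contribute 0. Total contributed: 8.
C keeps 8 and receives 2.2 × 8 × 4/17 = 4.14 from the restocking fund, for a payoff of 12.14.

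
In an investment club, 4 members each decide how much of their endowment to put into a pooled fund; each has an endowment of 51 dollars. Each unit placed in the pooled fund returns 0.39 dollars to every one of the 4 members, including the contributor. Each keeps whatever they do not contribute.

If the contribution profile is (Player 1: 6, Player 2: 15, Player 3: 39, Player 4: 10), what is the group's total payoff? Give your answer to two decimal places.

243.20 dollars

Total contributed: 6 + 15 + 39 + 10 = 70; total kept: 4 × 51 − 70 = 134.
The pooled fund pays out 0.39 × 4 × 70 = 109.20 in aggregate.
Group total = 134 + 109.20 = 243.20.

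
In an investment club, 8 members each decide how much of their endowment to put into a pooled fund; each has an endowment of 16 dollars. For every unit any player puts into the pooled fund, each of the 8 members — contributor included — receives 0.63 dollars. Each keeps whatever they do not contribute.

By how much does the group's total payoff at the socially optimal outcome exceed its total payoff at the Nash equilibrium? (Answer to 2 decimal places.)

The private return per contributed unit is 0.63 < 1, so contributing 0 is dominant for every player. At the Nash equilibrium everyone keeps their 16, and the group total is 8 × 16 = 128.
Each contributed unit returns 5.040 to the group as a whole (0.63 to each of 8 players), which exceeds 1, so the social optimum is full contribution: group total = 5.040 × 128 = 645.12.
Efficiency loss = 645.12 − 128 = 517.12.

517.12 dollars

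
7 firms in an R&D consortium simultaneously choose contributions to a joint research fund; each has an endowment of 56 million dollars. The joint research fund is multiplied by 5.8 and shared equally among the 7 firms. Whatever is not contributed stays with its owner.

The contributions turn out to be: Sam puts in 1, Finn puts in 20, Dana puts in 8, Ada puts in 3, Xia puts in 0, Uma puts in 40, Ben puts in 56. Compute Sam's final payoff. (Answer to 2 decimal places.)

Total contributed: 1 + 20 + 8 + 3 + 0 + 40 + 56 = 128.
Each receives 5.8 × 128 / 7 = 106.06 from the joint research fund.
Sam keeps 56 − 1 = 55, so Sam's payoff is 55 + 106.06 = 161.06.

161.06 million dollars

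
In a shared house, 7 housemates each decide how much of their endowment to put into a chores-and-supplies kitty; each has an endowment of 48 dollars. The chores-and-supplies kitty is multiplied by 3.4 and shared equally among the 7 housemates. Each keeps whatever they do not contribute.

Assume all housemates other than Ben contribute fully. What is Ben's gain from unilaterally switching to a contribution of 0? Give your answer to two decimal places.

Switching from a contribution of 48 to 0 lets Ben keep an extra 48 dollars, but lowers the chores-and-supplies kitty by 48, which costs Ben their own share of that drop: 3.4/7 × 48 = 23.31.
Net gain = 48 − 23.31 = 24.69. The private return per contributed unit (0.4857) is below 1, so free-riding is indeed the best response regardless of what the others do.

24.69 dollars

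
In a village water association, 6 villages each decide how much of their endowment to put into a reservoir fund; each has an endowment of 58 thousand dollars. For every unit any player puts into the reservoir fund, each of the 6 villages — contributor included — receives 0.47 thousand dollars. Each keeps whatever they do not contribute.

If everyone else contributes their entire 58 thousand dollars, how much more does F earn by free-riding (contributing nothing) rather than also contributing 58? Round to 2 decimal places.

Switching from a contribution of 58 to 0 lets F keep an extra 58 thousand dollars, but lowers the reservoir fund by 58, which costs F their own share of that drop: 0.47 × 58 = 27.26.
Net gain = 58 − 27.26 = 30.74. The private return per contributed unit (0.47) is below 1, so free-riding is indeed the best response regardless of what the others do.

30.74 thousand dollars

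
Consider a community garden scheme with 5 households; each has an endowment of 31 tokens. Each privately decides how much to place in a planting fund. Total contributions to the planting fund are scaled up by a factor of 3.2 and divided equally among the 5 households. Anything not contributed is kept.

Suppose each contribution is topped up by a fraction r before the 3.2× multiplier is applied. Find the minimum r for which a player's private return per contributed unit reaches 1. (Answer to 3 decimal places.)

0.563

With matching at rate r, one contributed unit becomes (1 + r) in the planting fund and returns 3.2 × (1 + r) / 5 to the contributor.
Setting this equal to 1: 1 + r = 5/3.2 = 1.5625.
So the minimum matching rate is r = 1.5625 − 1 = 0.563.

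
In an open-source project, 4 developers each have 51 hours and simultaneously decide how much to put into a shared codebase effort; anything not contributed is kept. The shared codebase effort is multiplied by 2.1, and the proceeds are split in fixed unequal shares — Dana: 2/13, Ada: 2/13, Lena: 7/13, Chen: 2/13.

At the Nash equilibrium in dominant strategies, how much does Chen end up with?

For player j, contributing a unit is worthwhile iff 2.1 × (j's share) ≥ 1, i.e. iff j's share is at least 0.4762.
The only share above 0.4762 is Lena's 7/13, contributing 51; the remaining 3 contribute 0. Total contributed: 51.
Chen keeps 51 and receives 2.1 × 51 × 2/13 = 16.48 from the shared codebase effort, for a payoff of 67.48.

67.48 hours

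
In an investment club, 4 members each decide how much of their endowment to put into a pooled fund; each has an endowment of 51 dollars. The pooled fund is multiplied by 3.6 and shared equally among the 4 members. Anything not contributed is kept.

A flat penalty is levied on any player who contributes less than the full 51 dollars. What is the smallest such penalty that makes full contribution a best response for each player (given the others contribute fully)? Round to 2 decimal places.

Given the others contribute fully, the best deviation is to contribute 0 (any partial contribution still incurs the fine and gives up units whose private return 0.9000 is below 1).
Deviating from 51 to 0 saves 51 dollars but forfeits the deviator's share of the drop in the pooled fund: 3.6/4 × 51 = 45.90.
So the deviation gain is 51 − 45.90 = 5.10, and the fine must be at least 5.10 dollars to wipe it out.

5.10 dollars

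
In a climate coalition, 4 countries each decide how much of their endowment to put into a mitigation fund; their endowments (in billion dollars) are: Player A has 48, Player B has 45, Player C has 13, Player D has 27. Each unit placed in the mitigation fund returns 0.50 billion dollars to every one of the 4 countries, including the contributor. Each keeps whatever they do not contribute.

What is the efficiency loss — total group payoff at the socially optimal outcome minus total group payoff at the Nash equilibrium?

133.00 billion dollars

The private return per contributed unit is 0.50 < 1 for everyone, so the Nash equilibrium is zero contribution and the group total is Σ E_j = 48 + 45 + 13 + 27 = 133.
Each contributed unit returns 2.000 to the group, so the social optimum is full contribution by everyone: group total = 2.000 × 133 = 266.00.
Efficiency loss = (2.000 − 1) × 133 = 133.00.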